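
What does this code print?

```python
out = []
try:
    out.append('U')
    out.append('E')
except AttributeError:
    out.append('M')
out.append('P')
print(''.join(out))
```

Execution trace: 'U' (try body) → 'E' (try body, no exception) → 'P' (after the try/except). Output: UEP

Answer: UEP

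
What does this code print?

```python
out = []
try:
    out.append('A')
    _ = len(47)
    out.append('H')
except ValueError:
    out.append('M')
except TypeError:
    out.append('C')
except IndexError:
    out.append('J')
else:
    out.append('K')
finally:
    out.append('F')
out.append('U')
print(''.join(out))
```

Execution trace: 'A' (try body) → 'C' (except TypeError) → 'F' (finally) → 'U' (after the try/except). Output: ACFU

Answer: ACFU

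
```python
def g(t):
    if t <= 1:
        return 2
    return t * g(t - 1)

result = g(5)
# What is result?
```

g(5) = 5 * 4 * 3 * 2 * 2 = 240

Answer: 240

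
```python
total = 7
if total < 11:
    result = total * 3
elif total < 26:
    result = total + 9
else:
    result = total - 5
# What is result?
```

Trace:
`total = 7` → total = 7
`if total < 11: ...` → total < 11 is True → result = 21
So result = 21

Answer: 21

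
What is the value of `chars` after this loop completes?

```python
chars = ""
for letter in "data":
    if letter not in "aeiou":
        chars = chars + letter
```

Remove vowels from 'data'
`chars` takes the values: "" → "d" → "dt"

Answer: "dt"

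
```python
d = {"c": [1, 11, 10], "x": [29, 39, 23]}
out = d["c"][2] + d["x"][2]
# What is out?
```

Trace:
`d = {"c": [1, 11, 10], "x": [29, 39, 23]}` → d = {'c': [1, 11, 10], 'x': [29, 39, 23]}
`out = d["c"][2] + d["x"][2]` → out = 33
So out = 33

Answer: 33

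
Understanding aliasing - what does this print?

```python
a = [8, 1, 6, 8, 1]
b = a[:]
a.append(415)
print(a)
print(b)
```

Key concept: slice [:] creates copy.
Step by step:
`a = [8, 1, 6, 8, 1]` → a = [8, 1, 6, 8, 1]
`b = a[:]` → b = [8, 1, 6, 8, 1]
`a.append(415)` → a = [8, 1, 6, 8, 1, 415]
`print(a)` → prints [8, 1, 6, 8, 1, 415]
`print(b)` → prints [8, 1, 6, 8, 1]

Answer:
[8, 1, 6, 8, 1, 415]
[8, 1, 6, 8, 1]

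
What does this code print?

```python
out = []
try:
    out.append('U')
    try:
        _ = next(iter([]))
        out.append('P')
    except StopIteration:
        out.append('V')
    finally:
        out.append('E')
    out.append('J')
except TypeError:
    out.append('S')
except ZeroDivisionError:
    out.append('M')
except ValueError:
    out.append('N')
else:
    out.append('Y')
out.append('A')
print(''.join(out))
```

Execution trace: 'U' (try body) → 'V' (inner except StopIteration) → 'E' (inner finally) → 'J' (try body, no exception) → 'Y' (else) → 'A' (after the try/except). Output: UVEJYA

Answer: UVEJYA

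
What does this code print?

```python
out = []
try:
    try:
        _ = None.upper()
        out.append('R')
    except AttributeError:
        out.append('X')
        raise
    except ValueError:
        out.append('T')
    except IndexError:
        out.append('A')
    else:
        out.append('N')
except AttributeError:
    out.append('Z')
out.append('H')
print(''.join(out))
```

Execution trace: 'X' (inner except AttributeError) → 'Z' (outer except AttributeError) → 'H' (after the try/except). Output: XZH

Answer: XZH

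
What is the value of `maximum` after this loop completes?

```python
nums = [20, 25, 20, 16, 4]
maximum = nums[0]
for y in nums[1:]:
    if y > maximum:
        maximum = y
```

Maximum of [20, 25, 20, 16, 4]
`maximum` takes the values: 20 → 25

Answer: 25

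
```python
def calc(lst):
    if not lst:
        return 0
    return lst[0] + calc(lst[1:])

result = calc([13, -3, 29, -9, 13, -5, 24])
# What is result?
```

13 + (-3) + 29 + (-9) + 13 + (-5) + 24 + 0 = 62

Answer: 62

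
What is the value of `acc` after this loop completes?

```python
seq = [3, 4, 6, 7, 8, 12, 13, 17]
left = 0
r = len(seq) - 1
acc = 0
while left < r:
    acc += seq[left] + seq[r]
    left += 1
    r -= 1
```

Sum of pairs from ends
`acc` takes the values: 0 → 20 → 37 → 55 → 70

Answer: 70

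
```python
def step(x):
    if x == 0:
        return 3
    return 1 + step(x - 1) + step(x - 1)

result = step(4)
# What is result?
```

step(x) = 1 + 2·step(x-1), step(0)=3. Closed form: (3+1)·2^4 - 1 = 63.

Answer: 63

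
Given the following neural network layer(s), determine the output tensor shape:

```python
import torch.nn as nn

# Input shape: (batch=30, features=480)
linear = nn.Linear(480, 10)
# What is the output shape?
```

Input: (30, 480) -> Output: (30, 10)

Answer: (30, 10)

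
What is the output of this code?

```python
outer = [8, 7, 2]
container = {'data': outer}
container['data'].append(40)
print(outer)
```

Key concept: dict holds reference to list.
Step by step:
`outer = [8, 7, 2]` → outer = [8, 7, 2]
`container = {'data': outer}` → container = {'data': [8, 7, 2]}
`container['data'].append(40)` → outer = [8, 7, 2, 40]; container = {'data': [8, 7, 2, 40]}
`print(outer)` → prints [8, 7, 2, 40]

Answer: [8, 7, 2, 40]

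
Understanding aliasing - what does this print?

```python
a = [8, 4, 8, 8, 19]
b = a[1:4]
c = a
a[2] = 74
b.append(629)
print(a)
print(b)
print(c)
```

Key concept: slice vs alias.
Step by step:
`a = [8, 4, 8, 8, 19]` → a = [8, 4, 8, 8, 19]
`b = a[1:4]` → b = [4, 8, 8]
`c = a` → c = [8, 4, 8, 8, 19] (same object as a)
`a[2] = 74` → a = [8, 4, 74, 8, 19] (same object as c); c = [8, 4, 74, 8, 19] (same object as a)
`b.append(629)` → b = [4, 8, 8, 629]
`print(a)` → prints [8, 4, 74, 8, 19]
`print(b)` → prints [4, 8, 8, 629]
`print(c)` → prints [8, 4, 74, 8, 19]

Answer:
[8, 4, 74, 8, 19]
[4, 8, 8, 629]
[8, 4, 74, 8, 19]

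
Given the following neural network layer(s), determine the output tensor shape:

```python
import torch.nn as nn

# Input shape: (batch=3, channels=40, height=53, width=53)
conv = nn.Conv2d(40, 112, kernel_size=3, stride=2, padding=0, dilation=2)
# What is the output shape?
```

Input: (3, 40, 53, 53) -> Output: (3, 112, 25, 25)

Answer: (3, 112, 25, 25)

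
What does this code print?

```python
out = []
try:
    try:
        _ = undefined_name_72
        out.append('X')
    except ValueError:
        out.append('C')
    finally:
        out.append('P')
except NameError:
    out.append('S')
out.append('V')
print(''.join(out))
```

Execution trace: 'P' (finally) → 'S' (outer except NameError) → 'V' (after the try/except). Output: PSV

Answer: PSV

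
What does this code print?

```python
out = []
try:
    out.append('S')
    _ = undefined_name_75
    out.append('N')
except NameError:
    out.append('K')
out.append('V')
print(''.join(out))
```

Execution trace: 'S' (try body) → 'K' (except NameError) → 'V' (after the try/except). Output: SKV

Answer: SKV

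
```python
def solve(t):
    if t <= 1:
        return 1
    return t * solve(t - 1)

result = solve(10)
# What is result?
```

solve(10) = 10 * 9 * 8 * 7 * 6 * 5 * 4 * 3 * 2 * 1 = 3628800

Answer: 3628800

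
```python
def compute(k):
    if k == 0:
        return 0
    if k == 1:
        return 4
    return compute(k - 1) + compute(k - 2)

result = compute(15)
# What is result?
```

Build up from base cases: compute(0)=0, compute(1)=4, compute(2)=4, compute(3)=8, compute(4)=12, compute(5)=20, compute(6)=32, ..., compute(15)=2440

Answer: 2440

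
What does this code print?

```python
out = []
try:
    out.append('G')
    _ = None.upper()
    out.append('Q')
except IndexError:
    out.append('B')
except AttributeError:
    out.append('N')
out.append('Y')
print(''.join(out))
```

Execution trace: 'G' (try body) → 'N' (except AttributeError) → 'Y' (after the try/except). Output: GNY

Answer: GNY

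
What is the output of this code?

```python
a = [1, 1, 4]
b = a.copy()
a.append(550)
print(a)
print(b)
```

Key concept: list.copy() creates independent copy.
Step by step:
`a = [1, 1, 4]` → a = [1, 1, 4]
`b = a.copy()` → b = [1, 1, 4]
`a.append(550)` → a = [1, 1, 4, 550]
`print(a)` → prints [1, 1, 4, 550]
`print(b)` → prints [1, 1, 4]

Answer:
[1, 1, 4, 550]
[1, 1, 4]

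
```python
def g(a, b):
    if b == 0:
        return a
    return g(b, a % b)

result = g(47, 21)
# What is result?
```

g(47, 21) -> g(21, 5) -> g(5, 1) -> g(1, 0) -> 1

Answer: 1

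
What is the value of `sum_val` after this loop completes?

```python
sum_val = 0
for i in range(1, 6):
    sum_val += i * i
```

Sum of squares 1² to 5² = 55
`sum_val` takes the values: 0 → 1 → 5 → 14 → 30 → 55

Answer: 55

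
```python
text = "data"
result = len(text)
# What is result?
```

Trace:
`text = "data"` → text = 'data'
`result = len(text)` → result = 4
So result = 4

Answer: 4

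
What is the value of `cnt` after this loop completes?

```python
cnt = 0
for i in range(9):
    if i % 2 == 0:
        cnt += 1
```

Count numbers divisible by 2 in range(9)
`cnt` takes the values: 0 → 1 → 2 → 3 → 4 → 5

Answer: 5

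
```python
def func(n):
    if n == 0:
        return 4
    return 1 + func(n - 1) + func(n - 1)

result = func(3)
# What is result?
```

func(n) = 1 + 2·func(n-1), func(0)=4. Closed form: (4+1)·2^3 - 1 = 39.

Answer: 39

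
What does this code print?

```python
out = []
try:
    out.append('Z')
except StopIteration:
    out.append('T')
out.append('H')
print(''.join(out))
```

Execution trace: 'Z' (try body, no exception) → 'H' (after the try/except). Output: ZH

Answer: ZH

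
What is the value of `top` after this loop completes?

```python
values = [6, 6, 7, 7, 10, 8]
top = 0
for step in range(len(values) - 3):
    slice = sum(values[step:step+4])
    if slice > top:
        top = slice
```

Max sum of 4-element window in [6, 6, 7, 7, 10, 8]
`top` takes the values: 0 → 26 → 30 → 32

Answer: 32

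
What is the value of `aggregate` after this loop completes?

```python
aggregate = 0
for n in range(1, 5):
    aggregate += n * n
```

Sum of squares 1² to 4² = 30
`aggregate` takes the values: 0 → 1 → 5 → 14 → 30

Answer: 30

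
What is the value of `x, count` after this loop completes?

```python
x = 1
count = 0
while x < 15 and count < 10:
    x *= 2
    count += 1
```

Double until >= 15 or 10 iterations
`x, count` takes the values: (1, 0) → (2, 0) → (2, 1) → (4, 1) → (4, 2) → (8, 2) → (8, 3) → (16, 3) → (16, 4)

Answer: 16, 4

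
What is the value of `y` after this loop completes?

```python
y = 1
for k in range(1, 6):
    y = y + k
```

Start at 1, add 1 through 5
`y` takes the values: 1 → 2 → 4 → 7 → 11 → 16

Answer: 16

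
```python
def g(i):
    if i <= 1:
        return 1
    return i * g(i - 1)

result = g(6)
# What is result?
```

g(6) = 6 * 5 * 4 * 3 * 2 * 1 = 720

Answer: 720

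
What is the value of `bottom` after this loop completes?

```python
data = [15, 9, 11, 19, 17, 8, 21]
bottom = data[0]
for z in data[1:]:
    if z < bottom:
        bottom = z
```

Minimum of [15, 9, 11, 19, 17, 8, 21]
`bottom` takes the values: 15 → 9 → 8

Answer: 8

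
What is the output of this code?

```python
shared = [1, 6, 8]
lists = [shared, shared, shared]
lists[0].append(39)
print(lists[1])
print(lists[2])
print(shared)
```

Key concept: list of same reference.
Step by step:
`shared = [1, 6, 8]` → shared = [1, 6, 8]
`lists = [shared, shared, shared]` → lists = [[1, 6, 8], [1, 6, 8], [1, 6, 8]]
`lists[0].append(39)` → shared = [1, 6, 8, 39]; lists = [[1, 6, 8, 39], [1, 6, 8, 39], [1, 6, 8, 39]]
`print(lists[1])` → prints [1, 6, 8, 39]
`print(lists[2])` → prints [1, 6, 8, 39]
`print(shared)` → prints [1, 6, 8, 39]

Answer:
[1, 6, 8, 39]
[1, 6, 8, 39]
[1, 6, 8, 39]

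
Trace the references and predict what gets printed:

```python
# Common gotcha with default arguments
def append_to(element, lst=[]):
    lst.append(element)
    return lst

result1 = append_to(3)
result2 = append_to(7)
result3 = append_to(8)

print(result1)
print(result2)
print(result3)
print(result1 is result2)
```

Key concept: mutable default argument gotcha.
Step by step:
`result1 = append_to(3)` → result1 = [3]
`result2 = append_to(7)` → result1 = [3, 7] (same object as result2); result2 = [3, 7] (same object as result1)
`result3 = append_to(8)` → result1 = [3, 7, 8] (same object as result2, result3); result2 = [3, 7, 8] (same object as result1, result3); result3 = [3, 7, 8] (same object as result1, result2)
`print(result1)` → prints [3, 7, 8]
`print(result2)` → prints [3, 7, 8]
`print(result3)` → prints [3, 7, 8]
`print(result1 is result2)` → prints True

Answer:
[3, 7, 8]
[3, 7, 8]
[3, 7, 8]
True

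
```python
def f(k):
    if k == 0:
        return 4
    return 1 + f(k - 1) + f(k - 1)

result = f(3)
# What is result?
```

f(k) = 1 + 2·f(k-1), f(0)=4. Closed form: (4+1)·2^3 - 1 = 39.

Answer: 39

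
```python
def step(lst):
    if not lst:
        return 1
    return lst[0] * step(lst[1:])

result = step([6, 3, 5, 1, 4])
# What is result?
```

Product over [6, 3, 5, 1, 4] = 6 * 3 * 5 * 1 * 4 = 360

Answer: 360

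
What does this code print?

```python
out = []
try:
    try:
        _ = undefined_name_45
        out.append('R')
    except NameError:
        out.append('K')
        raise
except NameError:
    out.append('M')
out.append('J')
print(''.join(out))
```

Execution trace: 'K' (except NameError) → 'M' (outer except NameError) → 'J' (after the try/except). Output: KMJ

Answer: KMJ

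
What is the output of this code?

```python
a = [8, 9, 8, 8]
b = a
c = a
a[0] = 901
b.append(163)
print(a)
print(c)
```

Key concept: multiple aliases.
Step by step:
`a = [8, 9, 8, 8]` → a = [8, 9, 8, 8]
`b = a` → b = [8, 9, 8, 8] (same object as a)
`c = a` → c = [8, 9, 8, 8] (same object as a, b)
`a[0] = 901` → a = [901, 9, 8, 8] (same object as b, c); b = [901, 9, 8, 8] (same object as a, c); c = [901, 9, 8, 8] (same object as a, b)
`b.append(163)` → a = [901, 9, 8, 8, 163] (same object as b, c); b = [901, 9, 8, 8, 163] (same object as a, c); c = [901, 9, 8, 8, 163] (same object as a, b)
`print(a)` → prints [901, 9, 8, 8, 163]
`print(c)` → prints [901, 9, 8, 8, 163]

Answer:
[901, 9, 8, 8, 163]
[901, 9, 8, 8, 163]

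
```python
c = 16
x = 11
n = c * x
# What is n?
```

Trace:
`c = 16` → c = 16
`x = 11` → x = 11
`n = c * x` → n = 176
So n = 176

Answer: 176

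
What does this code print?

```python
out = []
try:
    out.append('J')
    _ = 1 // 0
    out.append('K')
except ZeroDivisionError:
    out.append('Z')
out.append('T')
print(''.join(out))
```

Execution trace: 'J' (try body) → 'Z' (except ZeroDivisionError) → 'T' (after the try/except). Output: JZT

Answer: JZT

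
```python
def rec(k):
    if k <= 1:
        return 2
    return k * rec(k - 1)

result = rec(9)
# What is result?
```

rec(9) = 9 * 8 * 7 * 6 * 5 * 4 * 3 * 2 * 2 = 725760

Answer: 725760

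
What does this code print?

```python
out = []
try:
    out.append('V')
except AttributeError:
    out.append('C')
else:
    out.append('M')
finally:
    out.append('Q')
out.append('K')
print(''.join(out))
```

Execution trace: 'V' (try body, no exception) → 'M' (else) → 'Q' (finally) → 'K' (after the try/except). Output: VMQK

Answer: VMQK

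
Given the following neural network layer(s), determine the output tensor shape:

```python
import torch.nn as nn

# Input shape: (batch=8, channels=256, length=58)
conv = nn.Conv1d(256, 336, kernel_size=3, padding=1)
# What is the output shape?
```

Input: (8, 256, 58) -> Output: (8, 336, 58)

Answer: (8, 336, 58)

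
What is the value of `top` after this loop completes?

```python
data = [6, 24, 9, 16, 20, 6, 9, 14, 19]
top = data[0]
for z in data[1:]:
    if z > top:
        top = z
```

Maximum of [6, 24, 9, 16, 20, 6, 9, 14, 19]
`top` takes the values: 6 → 24

Answer: 24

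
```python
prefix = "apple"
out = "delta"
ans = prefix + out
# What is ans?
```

Trace:
`prefix = "apple"` → prefix = 'apple'
`out = "delta"` → out = 'delta'
`ans = prefix + out` → ans = 'appledelta'
So ans = 'appledelta'

Answer: 'appledelta'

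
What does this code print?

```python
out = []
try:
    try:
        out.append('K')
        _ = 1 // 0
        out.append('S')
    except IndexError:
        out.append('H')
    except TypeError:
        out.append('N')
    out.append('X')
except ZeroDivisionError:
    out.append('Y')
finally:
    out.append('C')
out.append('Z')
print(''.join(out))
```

Execution trace: 'K' (inner try body) → 'Y' (except ZeroDivisionError) → 'C' (finally) → 'Z' (after the try/except). Output: KYCZ

Answer: KYCZ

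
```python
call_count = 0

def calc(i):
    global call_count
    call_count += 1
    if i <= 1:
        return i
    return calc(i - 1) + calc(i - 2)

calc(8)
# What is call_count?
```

Calls(i) = 1 + Calls(i-1) + Calls(i-2); Calls(0)=Calls(1)=1. For i=8 this gives 67.

Answer: 67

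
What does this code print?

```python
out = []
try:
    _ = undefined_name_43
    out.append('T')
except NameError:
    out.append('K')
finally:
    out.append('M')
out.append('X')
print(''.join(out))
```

Execution trace: 'K' (except NameError) → 'M' (finally) → 'X' (after the try/except). Output: KMX

Answer: KMX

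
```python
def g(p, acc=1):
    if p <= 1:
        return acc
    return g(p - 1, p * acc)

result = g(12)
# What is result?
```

Accumulator trace (n, acc): (12, 1) -> (11, 12) -> (10, 132) -> (9, 1320) -> (8, 11880) -> (7, 95040) -> (6, 665280) -> (5, 3991680) -> (4, 19958400) -> (3, 79833600) -> (2, 239500800) -> (1, 479001600) -> return 479001600

Answer: 479001600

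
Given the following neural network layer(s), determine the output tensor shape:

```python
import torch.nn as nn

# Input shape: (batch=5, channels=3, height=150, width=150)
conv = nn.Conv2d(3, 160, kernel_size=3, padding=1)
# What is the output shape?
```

Input: (5, 3, 150, 150) -> Output: (5, 160, 150, 150)

Answer: (5, 160, 150, 150)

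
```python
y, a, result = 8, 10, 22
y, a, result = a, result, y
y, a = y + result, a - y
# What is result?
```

Trace:
`y, a, result = 8, 10, 22` → y = 8; a = 10; result = 22
`y, a, result = a, result, y` → y = 10; a = 22; result = 8
`y, a = y + result, a - y` → y = 18; a = 12
So result = 8

Answer: 8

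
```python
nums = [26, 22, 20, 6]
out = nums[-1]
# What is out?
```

Trace:
`nums = [26, 22, 20, 6]` → nums = [26, 22, 20, 6]
`out = nums[-1]` → out = 6
So out = 6

Answer: 6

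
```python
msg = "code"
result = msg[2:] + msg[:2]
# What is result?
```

Trace:
`msg = "code"` → msg = 'code'
`result = msg[2:] + msg[:2]` → result = 'deco'
So result = 'deco'

Answer: 'deco'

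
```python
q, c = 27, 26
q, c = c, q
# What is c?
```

Trace:
`q, c = 27, 26` → q = 27; c = 26
`q, c = c, q` → q = 26; c = 27
So c = 27

Answer: 27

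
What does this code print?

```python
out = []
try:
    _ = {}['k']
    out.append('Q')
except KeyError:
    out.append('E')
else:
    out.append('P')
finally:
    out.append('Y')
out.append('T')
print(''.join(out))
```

Execution trace: 'E' (except KeyError) → 'Y' (finally) → 'T' (after the try/except). Output: EYT

Answer: EYT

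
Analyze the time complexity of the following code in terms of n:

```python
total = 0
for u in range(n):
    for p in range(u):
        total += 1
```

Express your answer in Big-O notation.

Each loop level contributes: n × n. Multiplying the contributions gives O(n^2).

Answer: O(n^2)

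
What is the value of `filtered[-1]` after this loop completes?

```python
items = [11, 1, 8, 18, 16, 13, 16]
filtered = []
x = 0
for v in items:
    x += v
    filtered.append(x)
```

Cumulative sum ends at 83
`filtered` takes the values: [] → [11] → [11, 12] → [11, 12, 20] → [11, 12, 20, 38] → [11, 12, 20, 38, 54] → [11, 12, 20, 38, 54, 67] → [11, 12, 20, 38, 54, 67, 83]
So `filtered[-1]` = 83

Answer: 83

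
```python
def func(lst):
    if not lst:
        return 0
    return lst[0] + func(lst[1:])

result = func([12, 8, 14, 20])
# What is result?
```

12 + 8 + 14 + 20 + 0 = 54

Answer: 54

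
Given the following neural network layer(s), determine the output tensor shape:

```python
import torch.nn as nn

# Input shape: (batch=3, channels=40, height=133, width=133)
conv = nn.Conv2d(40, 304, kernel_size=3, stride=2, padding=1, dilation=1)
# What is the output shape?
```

Input: (3, 40, 133, 133) -> Output: (3, 304, 67, 67)

Answer: (3, 304, 67, 67)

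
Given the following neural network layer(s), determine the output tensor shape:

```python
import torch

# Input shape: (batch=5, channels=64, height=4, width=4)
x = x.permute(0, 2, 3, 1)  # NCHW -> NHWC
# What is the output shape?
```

Input: (5, 64, 4, 4) -> Output: (5, 4, 4, 64)

Answer: (5, 4, 4, 64)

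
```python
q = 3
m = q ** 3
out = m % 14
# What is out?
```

Trace:
`q = 3` → q = 3
`m = q ** 3` → m = 27
`out = m % 14` → out = 13
So out = 13

Answer: 13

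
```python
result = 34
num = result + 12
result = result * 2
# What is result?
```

Trace:
`result = 34` → result = 34
`num = result + 12` → num = 46
`result = result * 2` → result = 68
So result = 68

Answer: 68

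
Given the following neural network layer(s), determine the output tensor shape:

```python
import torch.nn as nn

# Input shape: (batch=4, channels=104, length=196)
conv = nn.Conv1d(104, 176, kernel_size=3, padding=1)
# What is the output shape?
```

Input: (4, 104, 196) -> Output: (4, 176, 196)

Answer: (4, 176, 196)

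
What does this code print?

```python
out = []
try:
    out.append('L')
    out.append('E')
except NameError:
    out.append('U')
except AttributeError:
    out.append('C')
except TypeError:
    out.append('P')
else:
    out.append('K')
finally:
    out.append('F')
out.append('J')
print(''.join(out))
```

Execution trace: 'L' (try body) → 'E' (try body, no exception) → 'K' (else) → 'F' (finally) → 'J' (after the try/except). Output: LEKFJ

Answer: LEKFJ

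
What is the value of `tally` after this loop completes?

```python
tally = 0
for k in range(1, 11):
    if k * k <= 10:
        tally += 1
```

Count numbers where k² ≤ 10
`tally` takes the values: 0 → 1 → 2 → 3

Answer: 3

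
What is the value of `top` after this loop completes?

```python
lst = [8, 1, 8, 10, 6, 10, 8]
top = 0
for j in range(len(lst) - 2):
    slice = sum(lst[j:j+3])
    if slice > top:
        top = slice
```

Max sum of 3-element window in [8, 1, 8, 10, 6, 10, 8]
`top` takes the values: 0 → 17 → 19 → 24 → 26

Answer: 26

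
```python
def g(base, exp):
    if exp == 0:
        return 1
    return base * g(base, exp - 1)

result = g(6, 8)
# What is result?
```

g(6, 8) = 6 * 6 * 6 * 6 * 6 * 6 * 6 * 6 = 1679616

Answer: 1679616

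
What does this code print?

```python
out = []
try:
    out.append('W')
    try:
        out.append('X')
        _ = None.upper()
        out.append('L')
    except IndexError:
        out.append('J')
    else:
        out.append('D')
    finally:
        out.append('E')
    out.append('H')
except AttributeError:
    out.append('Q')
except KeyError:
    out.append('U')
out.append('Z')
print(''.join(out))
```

Execution trace: 'W' (try body) → 'X' (inner try body) → 'E' (inner finally) → 'Q' (except AttributeError) → 'Z' (after the try/except). Output: WXEQZ

Answer: WXEQZ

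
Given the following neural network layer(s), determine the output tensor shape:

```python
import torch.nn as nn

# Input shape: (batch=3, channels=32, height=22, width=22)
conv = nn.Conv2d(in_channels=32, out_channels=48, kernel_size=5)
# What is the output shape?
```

Input: (3, 32, 22, 22) -> Output: (3, 48, 18, 18)

Answer: (3, 48, 18, 18)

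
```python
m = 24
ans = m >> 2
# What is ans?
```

Trace:
`m = 24` → m = 24
`ans = m >> 2` → ans = 6
So ans = 6

Answer: 6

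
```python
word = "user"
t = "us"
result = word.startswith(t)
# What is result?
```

Trace:
`word = "user"` → word = 'user'
`t = "us"` → t = 'us'
`result = word.startswith(t)` → result = True
So result = True

Answer: True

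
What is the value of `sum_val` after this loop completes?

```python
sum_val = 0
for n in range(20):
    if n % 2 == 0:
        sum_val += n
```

Sum of even numbers 0 to 19
`sum_val` takes the values: 0 → 2 → 6 → 12 → 20 → 30 → 42 → 56 → 72 → 90

Answer: 90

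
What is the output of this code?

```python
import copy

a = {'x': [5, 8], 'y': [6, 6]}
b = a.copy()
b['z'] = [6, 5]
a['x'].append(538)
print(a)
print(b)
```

Key concept: shallow copy of dict with mutable values.
Step by step:
`a = {'x': [5, 8], 'y': [6, 6]}` → a = {'x': [5, 8], 'y': [6, 6]}
`b = a.copy()` → b = {'x': [5, 8], 'y': [6, 6]}
`b['z'] = [6, 5]` → b = {'x': [5, 8], 'y': [6, 6], 'z': [6, 5]}
`a['x'].append(538)` → a = {'x': [5, 8, 538], 'y': [6, 6]}; b = {'x': [5, 8, 538], 'y': [6, 6], 'z': [6, 5]}
`print(a)` → prints {'x': [5, 8, 538], 'y': [6, 6]}
`print(b)` → prints {'x': [5, 8, 538], 'y': [6, 6], 'z': [6, 5]}

Answer:
{'x': [5, 8, 538], 'y': [6, 6]}
{'x': [5, 8, 538], 'y': [6, 6], 'z': [6, 5]}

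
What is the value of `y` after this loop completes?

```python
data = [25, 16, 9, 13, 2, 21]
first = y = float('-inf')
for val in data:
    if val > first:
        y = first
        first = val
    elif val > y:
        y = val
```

Second largest (with repeats) in [25, 16, 9, 13, 2, 21]
`y` takes the values: -inf → 16 → 21

Answer: 21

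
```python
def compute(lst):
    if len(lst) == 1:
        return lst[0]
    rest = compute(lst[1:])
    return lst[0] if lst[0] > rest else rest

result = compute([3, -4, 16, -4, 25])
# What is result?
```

Recursive max over [3, -4, 16, -4, 25] = 25

Answer: 25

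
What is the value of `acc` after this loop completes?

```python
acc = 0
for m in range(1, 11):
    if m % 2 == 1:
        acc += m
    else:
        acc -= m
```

Add odd, subtract even
`acc` takes the values: 0 → 1 → -1 → 2 → -2 → 3 → -3 → 4 → -4 → 5 → -5

Answer: -5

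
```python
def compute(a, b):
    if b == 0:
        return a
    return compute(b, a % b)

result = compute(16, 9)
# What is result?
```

compute(16, 9) -> compute(9, 7) -> compute(7, 2) -> compute(2, 1) -> compute(1, 0) -> 1

Answer: 1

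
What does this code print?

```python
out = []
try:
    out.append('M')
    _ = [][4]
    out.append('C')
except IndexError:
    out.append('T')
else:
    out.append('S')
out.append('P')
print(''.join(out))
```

Execution trace: 'M' (try body) → 'T' (except IndexError) → 'P' (after the try/except). Output: MTP

Answer: MTP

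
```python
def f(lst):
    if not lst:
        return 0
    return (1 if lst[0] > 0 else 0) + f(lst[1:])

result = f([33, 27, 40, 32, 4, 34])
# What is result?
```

Count of positive elements in [33, 27, 40, 32, 4, 34] = 6

Answer: 6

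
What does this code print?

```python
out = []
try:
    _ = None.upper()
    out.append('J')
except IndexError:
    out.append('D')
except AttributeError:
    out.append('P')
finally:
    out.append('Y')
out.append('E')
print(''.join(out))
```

Execution trace: 'P' (except AttributeError) → 'Y' (finally) → 'E' (after the try/except). Output: PYE

Answer: PYE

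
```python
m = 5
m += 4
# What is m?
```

Trace:
`m = 5` → m = 5
`m += 4` → m = 9
So m = 9

Answer: 9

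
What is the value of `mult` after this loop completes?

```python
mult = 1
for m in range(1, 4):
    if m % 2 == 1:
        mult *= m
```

Product of odd numbers 1 to 3
`mult` takes the values: 1 → 3

Answer: 3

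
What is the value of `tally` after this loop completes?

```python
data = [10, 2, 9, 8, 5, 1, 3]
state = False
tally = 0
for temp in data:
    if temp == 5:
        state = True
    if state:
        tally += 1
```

Count elements after first 5 in [10, 2, 9, 8, 5, 1, 3]
`tally` takes the values: 0 → 1 → 2 → 3

Answer: 3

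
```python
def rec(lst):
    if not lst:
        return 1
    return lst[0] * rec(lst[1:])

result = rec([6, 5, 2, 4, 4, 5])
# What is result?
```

Product over [6, 5, 2, 4, 4, 5] = 6 * 5 * 2 * 4 * 4 * 5 = 4800

Answer: 4800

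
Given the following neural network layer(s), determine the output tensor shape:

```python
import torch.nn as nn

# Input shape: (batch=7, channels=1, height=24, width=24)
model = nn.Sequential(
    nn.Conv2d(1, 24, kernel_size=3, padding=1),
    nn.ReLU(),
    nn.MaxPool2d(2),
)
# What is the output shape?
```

Input: (7, 1, 24, 24) -> after Conv2d: (7, 24, 24, 24) -> after ReLU: (7, 24, 24, 24) -> Output: (7, 24, 12, 12)

Answer: (7, 24, 12, 12)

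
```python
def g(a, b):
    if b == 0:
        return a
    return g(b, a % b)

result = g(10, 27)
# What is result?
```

g(10, 27) -> g(27, 10) -> g(10, 7) -> g(7, 3) -> g(3, 1) -> g(1, 0) -> 1

Answer: 1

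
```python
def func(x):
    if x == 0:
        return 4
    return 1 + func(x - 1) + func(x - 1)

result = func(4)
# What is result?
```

func(x) = 1 + 2·func(x-1), func(0)=4. Closed form: (4+1)·2^4 - 1 = 79.

Answer: 79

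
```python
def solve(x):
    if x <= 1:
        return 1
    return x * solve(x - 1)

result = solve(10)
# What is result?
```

solve(10) = 10 * 9 * 8 * 7 * 6 * 5 * 4 * 3 * 2 * 1 = 3628800

Answer: 3628800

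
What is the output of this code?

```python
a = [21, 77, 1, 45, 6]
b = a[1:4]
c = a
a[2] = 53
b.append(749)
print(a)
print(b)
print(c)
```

Key concept: slice vs alias.
Step by step:
`a = [21, 77, 1, 45, 6]` → a = [21, 77, 1, 45, 6]
`b = a[1:4]` → b = [77, 1, 45]
`c = a` → c = [21, 77, 1, 45, 6] (same object as a)
`a[2] = 53` → a = [21, 77, 53, 45, 6] (same object as c); c = [21, 77, 53, 45, 6] (same object as a)
`b.append(749)` → b = [77, 1, 45, 749]
`print(a)` → prints [21, 77, 53, 45, 6]
`print(b)` → prints [77, 1, 45, 749]
`print(c)` → prints [21, 77, 53, 45, 6]

Answer:
[21, 77, 53, 45, 6]
[77, 1, 45, 749]
[21, 77, 53, 45, 6]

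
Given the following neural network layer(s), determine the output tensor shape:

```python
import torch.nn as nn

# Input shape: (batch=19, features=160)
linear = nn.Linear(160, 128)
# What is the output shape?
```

Input: (19, 160) -> Output: (19, 128)

Answer: (19, 128)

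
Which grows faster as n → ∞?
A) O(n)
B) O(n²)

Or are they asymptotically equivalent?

O(n) vs O(n²): Higher order terms dominate.

Answer: B) O(n²) grows faster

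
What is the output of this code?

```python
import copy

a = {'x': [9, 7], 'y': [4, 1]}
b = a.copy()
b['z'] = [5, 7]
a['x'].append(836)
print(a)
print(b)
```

Key concept: shallow copy of dict with mutable values.
Step by step:
`a = {'x': [9, 7], 'y': [4, 1]}` → a = {'x': [9, 7], 'y': [4, 1]}
`b = a.copy()` → b = {'x': [9, 7], 'y': [4, 1]}
`b['z'] = [5, 7]` → b = {'x': [9, 7], 'y': [4, 1], 'z': [5, 7]}
`a['x'].append(836)` → a = {'x': [9, 7, 836], 'y': [4, 1]}; b = {'x': [9, 7, 836], 'y': [4, 1], 'z': [5, 7]}
`print(a)` → prints {'x': [9, 7, 836], 'y': [4, 1]}
`print(b)` → prints {'x': [9, 7, 836], 'y': [4, 1], 'z': [5, 7]}

Answer:
{'x': [9, 7, 836], 'y': [4, 1]}
{'x': [9, 7, 836], 'y': [4, 1], 'z': [5, 7]}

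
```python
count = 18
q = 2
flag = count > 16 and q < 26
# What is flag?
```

Trace:
`count = 18` → count = 18
`q = 2` → q = 2
`flag = count > 16 and q < 26` → flag = True
So flag = True

Answer: True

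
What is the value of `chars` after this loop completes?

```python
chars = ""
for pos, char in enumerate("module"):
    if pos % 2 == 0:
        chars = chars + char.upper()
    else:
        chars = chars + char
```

Uppercase even positions in 'module'
`chars` takes the values: "" → "M" → "Mo" → "MoD" → "MoDu" → "MoDuL" → "MoDuLe"

Answer: "MoDuLe"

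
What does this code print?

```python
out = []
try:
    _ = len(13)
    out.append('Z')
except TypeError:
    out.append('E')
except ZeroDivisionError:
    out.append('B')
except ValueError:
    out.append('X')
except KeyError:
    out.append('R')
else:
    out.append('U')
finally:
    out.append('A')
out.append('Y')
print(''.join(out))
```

Execution trace: 'E' (except TypeError) → 'A' (finally) → 'Y' (after the try/except). Output: EAY

Answer: EAY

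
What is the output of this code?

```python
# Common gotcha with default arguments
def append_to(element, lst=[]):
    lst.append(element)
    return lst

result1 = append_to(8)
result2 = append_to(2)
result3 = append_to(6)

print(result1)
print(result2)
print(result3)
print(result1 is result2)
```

Key concept: mutable default argument gotcha.
Step by step:
`result1 = append_to(8)` → result1 = [8]
`result2 = append_to(2)` → result1 = [8, 2] (same object as result2); result2 = [8, 2] (same object as result1)
`result3 = append_to(6)` → result1 = [8, 2, 6] (same object as result2, result3); result2 = [8, 2, 6] (same object as result1, result3); result3 = [8, 2, 6] (same object as result1, result2)
`print(result1)` → prints [8, 2, 6]
`print(result2)` → prints [8, 2, 6]
`print(result3)` → prints [8, 2, 6]
`print(result1 is result2)` → prints True

Answer:
[8, 2, 6]
[8, 2, 6]
[8, 2, 6]
True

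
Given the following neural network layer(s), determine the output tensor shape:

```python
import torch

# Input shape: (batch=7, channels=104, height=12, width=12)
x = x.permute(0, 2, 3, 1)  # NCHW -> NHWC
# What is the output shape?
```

Input: (7, 104, 12, 12) -> Output: (7, 12, 12, 104)

Answer: (7, 12, 12, 104)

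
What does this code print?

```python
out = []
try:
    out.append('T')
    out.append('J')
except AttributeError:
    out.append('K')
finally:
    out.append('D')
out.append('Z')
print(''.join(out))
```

Execution trace: 'T' (try body) → 'J' (try body, no exception) → 'D' (finally) → 'Z' (after the try/except). Output: TJDZ

Answer: TJDZ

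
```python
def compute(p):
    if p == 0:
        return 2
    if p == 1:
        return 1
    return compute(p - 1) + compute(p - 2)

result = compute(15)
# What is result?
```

Build up from base cases: compute(0)=2, compute(1)=1, compute(2)=3, compute(3)=4, compute(4)=7, compute(5)=11, compute(6)=18, ..., compute(15)=1364

Answer: 1364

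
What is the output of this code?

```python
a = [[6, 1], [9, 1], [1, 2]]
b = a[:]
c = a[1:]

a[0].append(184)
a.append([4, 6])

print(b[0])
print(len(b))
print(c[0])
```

Key concept: slice with nested mutation.
Step by step:
`a = [[6, 1], [9, 1], [1, 2]]` → a = [[6, 1], [9, 1], [1, 2]]
`b = a[:]` → b = [[6, 1], [9, 1], [1, 2]]
`c = a[1:]` → c = [[9, 1], [1, 2]]
`a[0].append(184)` → a = [[6, 1, 184], [9, 1], [1, 2]]; b = [[6, 1, 184], [9, 1], [1, 2]]
`a.append([4, 6])` → a = [[6, 1, 184], [9, 1], [1, 2], [4, 6]]
`print(b[0])` → prints [6, 1, 184]
`print(len(b))` → prints 3
`print(c[0])` → prints [9, 1]

Answer:
[6, 1, 184]
3
[9, 1]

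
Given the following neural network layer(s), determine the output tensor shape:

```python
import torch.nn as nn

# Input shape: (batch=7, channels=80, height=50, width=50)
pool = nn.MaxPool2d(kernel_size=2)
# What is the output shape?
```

Input: (7, 80, 50, 50) -> Output: (7, 80, 25, 25)

Answer: (7, 80, 25, 25)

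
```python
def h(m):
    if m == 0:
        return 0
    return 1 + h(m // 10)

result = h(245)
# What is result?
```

Count of digits of 245: 3

Answer: 3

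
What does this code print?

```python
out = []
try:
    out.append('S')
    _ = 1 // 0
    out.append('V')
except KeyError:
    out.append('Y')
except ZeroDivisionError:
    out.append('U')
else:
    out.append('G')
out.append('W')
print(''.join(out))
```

Execution trace: 'S' (try body) → 'U' (except ZeroDivisionError) → 'W' (after the try/except). Output: SUW

Answer: SUW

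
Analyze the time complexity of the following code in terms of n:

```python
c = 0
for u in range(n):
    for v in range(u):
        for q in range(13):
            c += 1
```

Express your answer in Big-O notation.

Each loop level contributes: n × n × 1. Multiplying the contributions gives O(n^2).

Answer: O(n^2)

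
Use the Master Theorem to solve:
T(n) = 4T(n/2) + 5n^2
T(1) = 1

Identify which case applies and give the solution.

a=4, b=2, f(n)=5n^2. log_2(4) = 2. Since c=2 = 2, Case 2 applies: T(n) = Θ(n^log_b(a) · log n) = O(n^2 log n).

Answer: O(n^2 log n) - Case 2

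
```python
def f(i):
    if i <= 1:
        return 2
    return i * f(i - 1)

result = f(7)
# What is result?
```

f(7) = 7 * 6 * 5 * 4 * 3 * 2 * 2 = 10080

Answer: 10080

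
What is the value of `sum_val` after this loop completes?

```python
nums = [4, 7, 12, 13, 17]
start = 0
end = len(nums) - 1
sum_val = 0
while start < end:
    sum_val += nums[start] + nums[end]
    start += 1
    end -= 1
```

Sum of pairs from ends
`sum_val` takes the values: 0 → 21 → 41

Answer: 41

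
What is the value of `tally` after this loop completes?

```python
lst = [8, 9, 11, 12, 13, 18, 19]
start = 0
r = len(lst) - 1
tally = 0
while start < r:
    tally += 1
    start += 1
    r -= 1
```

Iterations until pointers meet (list length 7)
`tally` takes the values: 0 → 1 → 2 → 3

Answer: 3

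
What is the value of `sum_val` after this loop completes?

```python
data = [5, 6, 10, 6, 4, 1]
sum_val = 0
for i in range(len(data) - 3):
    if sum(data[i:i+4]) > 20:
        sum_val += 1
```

Count windows with sum > 20
`sum_val` takes the values: 0 → 1 → 2 → 3

Answer: 3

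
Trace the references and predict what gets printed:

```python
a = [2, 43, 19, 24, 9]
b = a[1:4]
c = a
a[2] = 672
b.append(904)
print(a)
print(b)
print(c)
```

Key concept: slice vs alias.
Step by step:
`a = [2, 43, 19, 24, 9]` → a = [2, 43, 19, 24, 9]
`b = a[1:4]` → b = [43, 19, 24]
`c = a` → c = [2, 43, 19, 24, 9] (same object as a)
`a[2] = 672` → a = [2, 43, 672, 24, 9] (same object as c); c = [2, 43, 672, 24, 9] (same object as a)
`b.append(904)` → b = [43, 19, 24, 904]
`print(a)` → prints [2, 43, 672, 24, 9]
`print(b)` → prints [43, 19, 24, 904]
`print(c)` → prints [2, 43, 672, 24, 9]

Answer:
[2, 43, 672, 24, 9]
[43, 19, 24, 904]
[2, 43, 672, 24, 9]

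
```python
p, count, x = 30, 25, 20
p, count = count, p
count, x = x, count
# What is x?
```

Trace:
`p, count, x = 30, 25, 20` → p = 30; count = 25; x = 20
`p, count = count, p` → p = 25; count = 30
`count, x = x, count` → count = 20; x = 30
So x = 30

Answer: 30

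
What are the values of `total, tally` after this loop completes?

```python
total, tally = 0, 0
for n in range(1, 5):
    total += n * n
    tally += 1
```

Sum of squares and count
`total, tally` takes the values: (0, 0) → (1, 0) → (1, 1) → (5, 1) → (5, 2) → (14, 2) → (14, 3) → (30, 3) → (30, 4)

Answer: 30, 4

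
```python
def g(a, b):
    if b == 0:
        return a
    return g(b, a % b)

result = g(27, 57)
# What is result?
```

g(27, 57) -> g(57, 27) -> g(27, 3) -> g(3, 0) -> 3

Answer: 3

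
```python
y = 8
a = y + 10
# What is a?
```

Trace:
`y = 8` → y = 8
`a = y + 10` → a = 18
So a = 18

Answer: 18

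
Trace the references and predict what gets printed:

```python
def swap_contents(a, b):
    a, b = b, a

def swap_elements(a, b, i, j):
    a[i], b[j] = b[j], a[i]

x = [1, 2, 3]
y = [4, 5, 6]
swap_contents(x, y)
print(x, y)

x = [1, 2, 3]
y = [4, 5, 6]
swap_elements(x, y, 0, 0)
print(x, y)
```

Key concept: parameter rebinding vs mutation.
Step by step:
`x = [1, 2, 3]` → x = [1, 2, 3]
`y = [4, 5, 6]` → y = [4, 5, 6]
`swap_contents(x, y)` → no visible change to tracked variables
`print(x, y)` → prints [1, 2, 3] [4, 5, 6]
`x = [1, 2, 3]` → x = [1, 2, 3]
`y = [4, 5, 6]` → y = [4, 5, 6]
`swap_elements(x, y, 0, 0)` → x = [4, 2, 3]; y = [1, 5, 6]
`print(x, y)` → prints [4, 2, 3] [1, 5, 6]

Answer:
[1, 2, 3] [4, 5, 6]
[4, 2, 3] [1, 5, 6]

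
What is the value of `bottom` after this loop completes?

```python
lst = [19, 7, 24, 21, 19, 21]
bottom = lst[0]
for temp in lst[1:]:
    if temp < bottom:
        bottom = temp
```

Minimum of [19, 7, 24, 21, 19, 21]
`bottom` takes the values: 19 → 7

Answer: 7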